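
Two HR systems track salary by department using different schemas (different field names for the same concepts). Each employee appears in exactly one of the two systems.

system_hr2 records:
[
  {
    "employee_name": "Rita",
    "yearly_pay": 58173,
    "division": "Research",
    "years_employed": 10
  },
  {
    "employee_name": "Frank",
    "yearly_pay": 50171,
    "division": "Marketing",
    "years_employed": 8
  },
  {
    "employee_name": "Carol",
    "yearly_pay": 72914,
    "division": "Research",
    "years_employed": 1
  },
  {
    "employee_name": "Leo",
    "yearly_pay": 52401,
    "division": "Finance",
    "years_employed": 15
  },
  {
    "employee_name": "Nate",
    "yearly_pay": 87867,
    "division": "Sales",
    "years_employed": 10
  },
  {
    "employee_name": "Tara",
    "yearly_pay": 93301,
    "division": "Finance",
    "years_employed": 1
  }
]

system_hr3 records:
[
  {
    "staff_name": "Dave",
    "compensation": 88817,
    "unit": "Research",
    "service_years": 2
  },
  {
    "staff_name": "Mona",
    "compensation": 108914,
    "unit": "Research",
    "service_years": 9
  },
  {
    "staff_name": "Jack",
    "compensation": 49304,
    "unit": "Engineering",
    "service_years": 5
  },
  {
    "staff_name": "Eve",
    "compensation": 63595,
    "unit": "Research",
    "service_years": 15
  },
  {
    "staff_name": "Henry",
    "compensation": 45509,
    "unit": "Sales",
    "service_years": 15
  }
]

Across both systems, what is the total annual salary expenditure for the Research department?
392413

Schema mappings:
- "division" (system_hr2) = "unit" (system_hr3) = department
- "yearly_pay" (system_hr2) = "compensation" (system_hr3) = salary

Research salaries from system_hr2: 131087
Research salaries from system_hr3: 261326

Total: 131087 + 261326 = 392413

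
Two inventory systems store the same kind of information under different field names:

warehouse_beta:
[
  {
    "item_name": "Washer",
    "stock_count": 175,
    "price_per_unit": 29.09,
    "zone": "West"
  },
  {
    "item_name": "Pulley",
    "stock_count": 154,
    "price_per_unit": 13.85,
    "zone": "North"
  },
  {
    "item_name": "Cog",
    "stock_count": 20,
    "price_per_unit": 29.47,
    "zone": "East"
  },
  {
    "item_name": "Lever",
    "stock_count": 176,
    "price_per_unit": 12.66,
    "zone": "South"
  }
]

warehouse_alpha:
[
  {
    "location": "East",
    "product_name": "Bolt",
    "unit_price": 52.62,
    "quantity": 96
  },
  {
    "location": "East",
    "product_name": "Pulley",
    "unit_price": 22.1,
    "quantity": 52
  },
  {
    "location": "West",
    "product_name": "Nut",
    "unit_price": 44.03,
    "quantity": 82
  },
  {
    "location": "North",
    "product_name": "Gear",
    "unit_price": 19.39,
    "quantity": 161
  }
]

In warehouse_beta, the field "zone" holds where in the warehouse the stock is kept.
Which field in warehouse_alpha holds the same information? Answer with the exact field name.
location

In warehouse_beta, "zone" holds where in the warehouse the stock is kept.
The fields in warehouse_alpha are: "location", "product_name", "unit_price", "quantity".
"location" is the match: the name refers to the same concept and its values are area labels (e.g. 'East', 'North').
The other fields ("product_name", "unit_price", "quantity") hold different kinds of data.

So "zone" in warehouse_beta corresponds to "location" in warehouse_alpha.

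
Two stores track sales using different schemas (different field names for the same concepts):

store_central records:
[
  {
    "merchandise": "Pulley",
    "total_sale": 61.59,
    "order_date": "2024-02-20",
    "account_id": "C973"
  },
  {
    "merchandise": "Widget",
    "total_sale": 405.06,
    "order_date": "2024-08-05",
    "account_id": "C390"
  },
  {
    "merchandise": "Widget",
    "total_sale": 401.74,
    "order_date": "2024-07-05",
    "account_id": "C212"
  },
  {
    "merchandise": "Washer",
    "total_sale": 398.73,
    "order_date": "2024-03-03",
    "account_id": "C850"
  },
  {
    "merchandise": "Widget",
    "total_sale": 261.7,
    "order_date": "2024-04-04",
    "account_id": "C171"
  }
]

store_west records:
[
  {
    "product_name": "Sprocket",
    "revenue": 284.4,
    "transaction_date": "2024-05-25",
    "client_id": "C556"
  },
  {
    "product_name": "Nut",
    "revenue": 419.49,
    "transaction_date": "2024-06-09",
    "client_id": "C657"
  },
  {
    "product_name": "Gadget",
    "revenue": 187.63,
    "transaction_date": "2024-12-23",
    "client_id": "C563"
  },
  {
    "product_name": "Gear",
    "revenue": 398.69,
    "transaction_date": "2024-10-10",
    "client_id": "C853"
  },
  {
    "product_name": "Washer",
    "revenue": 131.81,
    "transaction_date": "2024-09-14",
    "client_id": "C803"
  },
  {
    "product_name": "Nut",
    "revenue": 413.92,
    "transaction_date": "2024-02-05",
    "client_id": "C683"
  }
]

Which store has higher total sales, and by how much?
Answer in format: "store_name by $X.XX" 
store_west by $307.12

Schema mapping: "total_sale" (store_central) = "revenue" (store_west) = sale amount

Total for store_central: 1528.82
Total for store_west: 1835.94

Difference: |1528.82 - 1835.94| = 307.12
store_west has higher sales by $307.12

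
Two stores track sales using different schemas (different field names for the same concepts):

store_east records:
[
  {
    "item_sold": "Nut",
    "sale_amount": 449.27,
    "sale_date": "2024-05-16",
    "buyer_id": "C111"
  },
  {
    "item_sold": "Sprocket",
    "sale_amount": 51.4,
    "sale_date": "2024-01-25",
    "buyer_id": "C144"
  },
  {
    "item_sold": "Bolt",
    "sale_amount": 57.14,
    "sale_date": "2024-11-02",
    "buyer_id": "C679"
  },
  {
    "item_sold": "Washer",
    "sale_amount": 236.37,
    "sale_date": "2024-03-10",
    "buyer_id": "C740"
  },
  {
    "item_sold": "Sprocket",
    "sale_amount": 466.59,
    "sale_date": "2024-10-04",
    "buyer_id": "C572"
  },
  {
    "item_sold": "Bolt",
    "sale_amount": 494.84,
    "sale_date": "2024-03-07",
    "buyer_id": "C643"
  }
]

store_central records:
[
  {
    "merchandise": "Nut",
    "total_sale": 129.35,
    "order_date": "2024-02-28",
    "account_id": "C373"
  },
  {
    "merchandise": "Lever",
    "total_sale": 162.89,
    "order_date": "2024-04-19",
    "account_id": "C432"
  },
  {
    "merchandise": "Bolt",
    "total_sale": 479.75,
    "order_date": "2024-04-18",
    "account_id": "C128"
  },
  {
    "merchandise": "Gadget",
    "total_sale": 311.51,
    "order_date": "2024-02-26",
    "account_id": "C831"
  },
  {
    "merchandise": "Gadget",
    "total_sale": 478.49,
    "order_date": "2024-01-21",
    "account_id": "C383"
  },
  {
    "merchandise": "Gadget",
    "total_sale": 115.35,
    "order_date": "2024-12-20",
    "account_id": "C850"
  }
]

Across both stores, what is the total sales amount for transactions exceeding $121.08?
3209.06

Schema mapping: "sale_amount" (store_east) = "total_sale" (store_central) = sale amount

Sum of sales > $121.08 in store_east: 1647.07
Sum of sales > $121.08 in store_central: 1561.99

Total: 1647.07 + 1561.99 = 3209.06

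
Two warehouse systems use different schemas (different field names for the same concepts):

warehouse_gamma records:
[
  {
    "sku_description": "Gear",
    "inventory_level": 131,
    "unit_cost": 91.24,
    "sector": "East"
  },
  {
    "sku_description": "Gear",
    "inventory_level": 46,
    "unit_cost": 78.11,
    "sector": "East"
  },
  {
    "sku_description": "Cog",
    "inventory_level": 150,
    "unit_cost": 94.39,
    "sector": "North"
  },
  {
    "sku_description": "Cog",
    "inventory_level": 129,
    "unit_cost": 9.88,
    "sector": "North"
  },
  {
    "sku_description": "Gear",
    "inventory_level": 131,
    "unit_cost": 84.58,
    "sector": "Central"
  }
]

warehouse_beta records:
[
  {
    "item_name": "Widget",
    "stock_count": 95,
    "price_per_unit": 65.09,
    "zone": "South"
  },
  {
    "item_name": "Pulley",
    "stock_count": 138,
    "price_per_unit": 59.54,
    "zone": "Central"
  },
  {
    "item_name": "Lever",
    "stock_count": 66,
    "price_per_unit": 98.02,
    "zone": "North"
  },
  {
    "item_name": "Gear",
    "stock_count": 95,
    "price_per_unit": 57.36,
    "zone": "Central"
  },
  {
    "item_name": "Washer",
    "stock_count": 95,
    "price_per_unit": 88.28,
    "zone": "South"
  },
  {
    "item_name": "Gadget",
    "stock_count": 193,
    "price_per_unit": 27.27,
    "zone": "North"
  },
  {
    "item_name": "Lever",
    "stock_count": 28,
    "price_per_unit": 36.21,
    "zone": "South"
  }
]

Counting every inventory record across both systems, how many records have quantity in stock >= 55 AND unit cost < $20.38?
1

Schema mappings:
- "inventory_level" (warehouse_gamma) = "stock_count" (warehouse_beta) = quantity
- "unit_cost" (warehouse_gamma) = "price_per_unit" (warehouse_beta) = unit cost

Records meeting both conditions in warehouse_gamma: 1
Records meeting both conditions in warehouse_beta: 0

Total: 1 + 0 = 1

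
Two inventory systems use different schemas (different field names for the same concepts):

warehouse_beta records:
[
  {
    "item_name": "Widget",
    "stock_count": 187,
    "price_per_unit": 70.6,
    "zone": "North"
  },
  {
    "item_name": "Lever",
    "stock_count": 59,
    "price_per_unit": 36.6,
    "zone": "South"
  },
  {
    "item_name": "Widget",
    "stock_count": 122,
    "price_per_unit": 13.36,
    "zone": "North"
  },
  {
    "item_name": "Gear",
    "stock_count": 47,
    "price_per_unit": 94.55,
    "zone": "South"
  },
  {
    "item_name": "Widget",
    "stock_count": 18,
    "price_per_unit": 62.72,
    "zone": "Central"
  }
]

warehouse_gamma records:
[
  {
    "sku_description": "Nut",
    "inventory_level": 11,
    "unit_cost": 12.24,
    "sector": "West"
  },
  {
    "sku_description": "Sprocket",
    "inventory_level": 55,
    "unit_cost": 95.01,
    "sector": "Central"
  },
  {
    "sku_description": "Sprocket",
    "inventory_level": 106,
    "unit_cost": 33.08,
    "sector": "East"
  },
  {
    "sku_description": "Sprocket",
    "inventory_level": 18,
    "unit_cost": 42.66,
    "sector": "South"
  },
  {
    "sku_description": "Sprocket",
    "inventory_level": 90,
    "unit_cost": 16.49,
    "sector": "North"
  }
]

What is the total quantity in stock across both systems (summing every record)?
713

To reconcile these schemas, identify the field holding the quantity in stock in each system:
1. In warehouse_beta it is "stock_count"
2. In warehouse_gamma it is "inventory_level"

From warehouse_beta: 187 + 59 + 122 + 47 + 18 = 433
From warehouse_gamma: 11 + 55 + 106 + 18 + 90 = 280

Total: 433 + 280 = 713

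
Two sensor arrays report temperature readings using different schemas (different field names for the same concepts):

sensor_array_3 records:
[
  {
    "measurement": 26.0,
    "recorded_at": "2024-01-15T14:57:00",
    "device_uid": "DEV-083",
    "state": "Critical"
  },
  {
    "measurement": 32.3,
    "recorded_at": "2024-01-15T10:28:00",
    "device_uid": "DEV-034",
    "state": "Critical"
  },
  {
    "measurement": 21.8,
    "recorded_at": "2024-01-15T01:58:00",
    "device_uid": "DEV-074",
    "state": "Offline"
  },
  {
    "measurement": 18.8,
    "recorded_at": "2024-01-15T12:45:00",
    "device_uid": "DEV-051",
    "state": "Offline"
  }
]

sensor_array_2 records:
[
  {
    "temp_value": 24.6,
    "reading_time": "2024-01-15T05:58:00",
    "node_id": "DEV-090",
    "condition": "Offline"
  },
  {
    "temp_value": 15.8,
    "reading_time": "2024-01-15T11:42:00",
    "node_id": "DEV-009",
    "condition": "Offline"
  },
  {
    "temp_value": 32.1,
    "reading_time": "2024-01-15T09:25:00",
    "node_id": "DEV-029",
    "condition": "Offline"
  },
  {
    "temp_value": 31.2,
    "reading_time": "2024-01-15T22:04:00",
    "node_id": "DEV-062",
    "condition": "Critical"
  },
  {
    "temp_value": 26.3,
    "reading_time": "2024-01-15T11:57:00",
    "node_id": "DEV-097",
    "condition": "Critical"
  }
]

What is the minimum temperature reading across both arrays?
15.8

Schema mapping: "measurement" (sensor_array_3) = "temp_value" (sensor_array_2) = temperature reading

Minimum in sensor_array_3: 18.8
Minimum in sensor_array_2: 15.8

Overall minimum: min(18.8, 15.8) = 15.8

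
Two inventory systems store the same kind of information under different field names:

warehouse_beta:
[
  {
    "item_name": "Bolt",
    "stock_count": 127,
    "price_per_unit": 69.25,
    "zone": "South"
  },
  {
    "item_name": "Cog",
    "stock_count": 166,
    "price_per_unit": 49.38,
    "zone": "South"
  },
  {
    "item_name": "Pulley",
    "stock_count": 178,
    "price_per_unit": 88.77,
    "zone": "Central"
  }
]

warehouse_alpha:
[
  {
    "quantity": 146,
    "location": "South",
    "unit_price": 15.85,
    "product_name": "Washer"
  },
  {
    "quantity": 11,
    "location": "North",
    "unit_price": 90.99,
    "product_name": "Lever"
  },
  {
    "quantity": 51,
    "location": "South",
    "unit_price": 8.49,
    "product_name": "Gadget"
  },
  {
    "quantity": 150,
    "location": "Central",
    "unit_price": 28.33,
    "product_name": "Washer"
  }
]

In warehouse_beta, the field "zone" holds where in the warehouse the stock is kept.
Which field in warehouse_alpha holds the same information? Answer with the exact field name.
location

In warehouse_beta, "zone" holds where in the warehouse the stock is kept.
The fields in warehouse_alpha are: "quantity", "location", "unit_price", "product_name".
"location" is the match: the name refers to the same concept and its values are area labels (e.g. 'Central', 'North').
The other fields ("quantity", "unit_price", "product_name") hold different kinds of data.

So "zone" in warehouse_beta corresponds to "location" in warehouse_alpha.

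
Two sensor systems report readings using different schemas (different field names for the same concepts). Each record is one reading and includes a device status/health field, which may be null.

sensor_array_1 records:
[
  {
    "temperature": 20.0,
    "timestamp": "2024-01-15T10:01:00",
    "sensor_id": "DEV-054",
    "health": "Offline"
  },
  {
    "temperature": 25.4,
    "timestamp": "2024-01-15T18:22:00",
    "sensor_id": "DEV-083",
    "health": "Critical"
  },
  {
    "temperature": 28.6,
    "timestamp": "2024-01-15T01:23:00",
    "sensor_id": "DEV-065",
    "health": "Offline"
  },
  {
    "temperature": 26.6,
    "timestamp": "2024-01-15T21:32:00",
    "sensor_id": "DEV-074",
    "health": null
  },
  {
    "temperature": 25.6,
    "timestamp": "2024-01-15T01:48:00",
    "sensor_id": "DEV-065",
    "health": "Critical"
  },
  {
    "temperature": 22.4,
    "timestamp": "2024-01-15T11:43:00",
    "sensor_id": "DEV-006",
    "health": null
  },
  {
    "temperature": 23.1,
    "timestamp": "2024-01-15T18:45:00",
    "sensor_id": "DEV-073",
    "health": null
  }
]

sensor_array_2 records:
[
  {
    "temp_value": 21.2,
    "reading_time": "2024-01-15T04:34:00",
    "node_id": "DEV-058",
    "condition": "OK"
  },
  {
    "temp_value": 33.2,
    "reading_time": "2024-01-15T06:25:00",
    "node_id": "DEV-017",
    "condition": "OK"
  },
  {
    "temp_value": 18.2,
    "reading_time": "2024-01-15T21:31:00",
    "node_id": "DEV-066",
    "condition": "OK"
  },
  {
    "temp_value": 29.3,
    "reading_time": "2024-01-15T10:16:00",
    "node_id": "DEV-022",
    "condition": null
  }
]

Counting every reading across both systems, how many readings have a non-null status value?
7

Schema mapping: "health" (sensor_array_1) = "condition" (sensor_array_2) = status

Non-null in sensor_array_1: 4
Non-null in sensor_array_2: 3

Total non-null: 4 + 3 = 7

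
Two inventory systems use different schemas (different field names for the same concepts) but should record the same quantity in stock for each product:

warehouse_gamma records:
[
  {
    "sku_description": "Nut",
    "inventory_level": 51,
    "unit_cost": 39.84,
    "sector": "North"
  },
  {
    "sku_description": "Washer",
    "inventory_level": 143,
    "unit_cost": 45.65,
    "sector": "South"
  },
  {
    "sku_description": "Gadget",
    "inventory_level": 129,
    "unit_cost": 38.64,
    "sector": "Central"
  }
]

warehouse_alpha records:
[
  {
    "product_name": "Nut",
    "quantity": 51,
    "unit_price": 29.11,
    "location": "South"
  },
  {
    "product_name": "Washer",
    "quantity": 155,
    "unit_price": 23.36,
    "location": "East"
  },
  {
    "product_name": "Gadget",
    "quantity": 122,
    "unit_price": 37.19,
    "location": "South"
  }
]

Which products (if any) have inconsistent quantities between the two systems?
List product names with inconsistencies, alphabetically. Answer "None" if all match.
Gadget, Washer

Schema mappings:
- "sku_description" (warehouse_gamma) = "product_name" (warehouse_alpha) = product name
- "inventory_level" (warehouse_gamma) = "quantity" (warehouse_alpha) = quantity

Comparison:
  Nut: 51 vs 51 - MATCH
  Washer: 143 vs 155 - MISMATCH
  Gadget: 129 vs 122 - MISMATCH

Products with inconsistencies: Gadget, Washer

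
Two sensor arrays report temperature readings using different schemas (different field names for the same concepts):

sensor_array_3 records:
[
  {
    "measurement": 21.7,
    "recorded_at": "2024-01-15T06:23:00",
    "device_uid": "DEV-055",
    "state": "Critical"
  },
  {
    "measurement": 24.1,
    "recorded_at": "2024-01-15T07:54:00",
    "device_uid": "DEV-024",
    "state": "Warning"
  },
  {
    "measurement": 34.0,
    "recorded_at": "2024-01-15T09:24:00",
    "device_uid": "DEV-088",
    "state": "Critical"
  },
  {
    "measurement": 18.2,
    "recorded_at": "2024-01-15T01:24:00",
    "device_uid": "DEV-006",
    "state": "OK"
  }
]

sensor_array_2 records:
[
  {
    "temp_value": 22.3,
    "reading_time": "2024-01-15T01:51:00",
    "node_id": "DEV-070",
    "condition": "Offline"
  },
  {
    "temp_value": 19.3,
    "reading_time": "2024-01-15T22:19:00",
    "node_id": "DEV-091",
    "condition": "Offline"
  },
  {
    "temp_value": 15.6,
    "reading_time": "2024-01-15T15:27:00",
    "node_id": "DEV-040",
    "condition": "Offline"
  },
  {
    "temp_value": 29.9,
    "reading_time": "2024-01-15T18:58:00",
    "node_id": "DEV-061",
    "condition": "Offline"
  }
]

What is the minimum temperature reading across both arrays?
15.6

Schema mapping: "measurement" (sensor_array_3) = "temp_value" (sensor_array_2) = temperature reading

Minimum in sensor_array_3: 18.2
Minimum in sensor_array_2: 15.6

Overall minimum: min(18.2, 15.6) = 15.6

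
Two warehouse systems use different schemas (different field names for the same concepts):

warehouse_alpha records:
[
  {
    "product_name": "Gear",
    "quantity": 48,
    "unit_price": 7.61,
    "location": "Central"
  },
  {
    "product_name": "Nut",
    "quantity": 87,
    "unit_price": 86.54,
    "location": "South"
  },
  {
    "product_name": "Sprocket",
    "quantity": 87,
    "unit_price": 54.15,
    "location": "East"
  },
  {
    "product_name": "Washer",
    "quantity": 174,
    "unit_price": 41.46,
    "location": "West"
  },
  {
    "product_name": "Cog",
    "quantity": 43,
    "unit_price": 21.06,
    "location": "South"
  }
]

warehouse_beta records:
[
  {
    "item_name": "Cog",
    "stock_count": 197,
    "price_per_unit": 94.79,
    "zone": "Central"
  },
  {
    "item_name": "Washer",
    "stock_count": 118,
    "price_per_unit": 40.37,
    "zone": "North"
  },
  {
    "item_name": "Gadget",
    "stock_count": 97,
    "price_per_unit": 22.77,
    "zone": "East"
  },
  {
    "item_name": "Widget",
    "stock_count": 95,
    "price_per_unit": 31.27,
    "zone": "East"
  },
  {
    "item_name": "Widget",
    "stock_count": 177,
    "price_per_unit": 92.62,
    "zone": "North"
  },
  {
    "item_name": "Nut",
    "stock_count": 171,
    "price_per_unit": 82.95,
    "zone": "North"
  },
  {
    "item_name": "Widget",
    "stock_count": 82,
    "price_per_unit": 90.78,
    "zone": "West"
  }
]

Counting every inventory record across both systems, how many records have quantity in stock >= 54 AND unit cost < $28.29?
1

Schema mappings:
- "quantity" (warehouse_alpha) = "stock_count" (warehouse_beta) = quantity
- "unit_price" (warehouse_alpha) = "price_per_unit" (warehouse_beta) = unit cost

Records meeting both conditions in warehouse_alpha: 0
Records meeting both conditions in warehouse_beta: 1

Total: 0 + 1 = 1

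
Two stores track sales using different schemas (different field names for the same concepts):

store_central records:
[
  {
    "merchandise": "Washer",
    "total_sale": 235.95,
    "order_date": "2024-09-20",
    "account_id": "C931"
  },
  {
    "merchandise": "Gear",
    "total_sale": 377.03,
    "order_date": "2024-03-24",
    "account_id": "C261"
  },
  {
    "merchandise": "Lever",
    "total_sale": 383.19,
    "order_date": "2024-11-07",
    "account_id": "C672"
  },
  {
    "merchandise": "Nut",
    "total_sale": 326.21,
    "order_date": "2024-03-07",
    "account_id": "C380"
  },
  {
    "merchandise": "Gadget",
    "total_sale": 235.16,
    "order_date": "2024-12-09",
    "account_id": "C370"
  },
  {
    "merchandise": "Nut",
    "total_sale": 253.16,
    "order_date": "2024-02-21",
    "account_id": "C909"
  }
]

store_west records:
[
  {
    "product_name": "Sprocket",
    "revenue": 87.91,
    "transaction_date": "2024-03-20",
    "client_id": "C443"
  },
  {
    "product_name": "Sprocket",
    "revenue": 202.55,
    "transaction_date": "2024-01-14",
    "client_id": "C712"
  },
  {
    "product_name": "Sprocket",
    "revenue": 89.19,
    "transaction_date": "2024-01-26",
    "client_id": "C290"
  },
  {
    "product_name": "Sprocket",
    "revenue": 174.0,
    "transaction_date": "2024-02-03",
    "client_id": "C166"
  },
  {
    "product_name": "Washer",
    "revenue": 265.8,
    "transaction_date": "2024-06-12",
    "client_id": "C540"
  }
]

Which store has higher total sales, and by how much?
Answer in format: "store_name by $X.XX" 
store_central by $991.25

Schema mapping: "total_sale" (store_central) = "revenue" (store_west) = sale amount

Total for store_central: 1810.70
Total for store_west: 819.45

Difference: |1810.70 - 819.45| = 991.25
store_central has higher sales by $991.25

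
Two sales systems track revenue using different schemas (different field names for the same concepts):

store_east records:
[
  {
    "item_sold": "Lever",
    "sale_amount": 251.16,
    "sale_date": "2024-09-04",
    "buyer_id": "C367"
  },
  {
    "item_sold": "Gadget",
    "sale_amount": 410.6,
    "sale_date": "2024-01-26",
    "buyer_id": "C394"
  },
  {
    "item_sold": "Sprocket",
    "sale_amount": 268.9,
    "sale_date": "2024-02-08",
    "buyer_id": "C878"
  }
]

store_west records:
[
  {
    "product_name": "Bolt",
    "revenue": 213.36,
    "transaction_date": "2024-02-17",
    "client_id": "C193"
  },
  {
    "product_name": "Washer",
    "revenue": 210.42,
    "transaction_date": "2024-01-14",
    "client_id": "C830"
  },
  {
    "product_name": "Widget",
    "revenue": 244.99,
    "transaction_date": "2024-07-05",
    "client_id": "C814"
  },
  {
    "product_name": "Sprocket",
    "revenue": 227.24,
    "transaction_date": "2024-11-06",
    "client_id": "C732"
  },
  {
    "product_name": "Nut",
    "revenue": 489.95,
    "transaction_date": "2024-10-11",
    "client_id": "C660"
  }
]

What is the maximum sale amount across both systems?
489.95

Reconcile: "sale_amount" (store_east) = "revenue" (store_west) = sale amount

Maximum in store_east: 410.6
Maximum in store_west: 489.95

Overall maximum: max(410.6, 489.95) = 489.95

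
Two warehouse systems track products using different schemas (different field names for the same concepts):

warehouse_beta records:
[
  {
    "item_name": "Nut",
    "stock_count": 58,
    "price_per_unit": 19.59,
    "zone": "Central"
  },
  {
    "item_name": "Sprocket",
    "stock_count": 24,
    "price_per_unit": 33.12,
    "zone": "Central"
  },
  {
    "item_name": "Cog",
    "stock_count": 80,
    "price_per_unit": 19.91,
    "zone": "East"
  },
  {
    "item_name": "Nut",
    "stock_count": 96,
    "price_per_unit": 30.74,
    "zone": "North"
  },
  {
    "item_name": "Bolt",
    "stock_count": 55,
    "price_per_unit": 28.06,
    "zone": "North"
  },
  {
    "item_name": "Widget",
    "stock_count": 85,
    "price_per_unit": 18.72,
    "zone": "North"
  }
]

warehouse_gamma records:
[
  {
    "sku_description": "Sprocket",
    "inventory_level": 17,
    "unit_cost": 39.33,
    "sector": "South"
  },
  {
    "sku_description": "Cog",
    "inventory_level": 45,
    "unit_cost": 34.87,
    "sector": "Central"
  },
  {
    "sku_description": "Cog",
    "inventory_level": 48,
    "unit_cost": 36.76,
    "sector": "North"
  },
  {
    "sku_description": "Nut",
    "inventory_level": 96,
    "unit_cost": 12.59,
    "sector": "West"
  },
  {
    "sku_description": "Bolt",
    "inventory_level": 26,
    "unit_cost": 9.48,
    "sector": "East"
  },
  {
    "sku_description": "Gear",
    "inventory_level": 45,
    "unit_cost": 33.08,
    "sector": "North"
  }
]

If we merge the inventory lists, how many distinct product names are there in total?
6

Schema mapping: "item_name" (warehouse_beta) = "sku_description" (warehouse_gamma) = product name

Products in warehouse_beta: ['Bolt', 'Cog', 'Nut', 'Sprocket', 'Widget']
Products in warehouse_gamma: ['Bolt', 'Cog', 'Gear', 'Nut', 'Sprocket']

Union (unique products): ['Bolt', 'Cog', 'Gear', 'Nut', 'Sprocket', 'Widget']
Count: 6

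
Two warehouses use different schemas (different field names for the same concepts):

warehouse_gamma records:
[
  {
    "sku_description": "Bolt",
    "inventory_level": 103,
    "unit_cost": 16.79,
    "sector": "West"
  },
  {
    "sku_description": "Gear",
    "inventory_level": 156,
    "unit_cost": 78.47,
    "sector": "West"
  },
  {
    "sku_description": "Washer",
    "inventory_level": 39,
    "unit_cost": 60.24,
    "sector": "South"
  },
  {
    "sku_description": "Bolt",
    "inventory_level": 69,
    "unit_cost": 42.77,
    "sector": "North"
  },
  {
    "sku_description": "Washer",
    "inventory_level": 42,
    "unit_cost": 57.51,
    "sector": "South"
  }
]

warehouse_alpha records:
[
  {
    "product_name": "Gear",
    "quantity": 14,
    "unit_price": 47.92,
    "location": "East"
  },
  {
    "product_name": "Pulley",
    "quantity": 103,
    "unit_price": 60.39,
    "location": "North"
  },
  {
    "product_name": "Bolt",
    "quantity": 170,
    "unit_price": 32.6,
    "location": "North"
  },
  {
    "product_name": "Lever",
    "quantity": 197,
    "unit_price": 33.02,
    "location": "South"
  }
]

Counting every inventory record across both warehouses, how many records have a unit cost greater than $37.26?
6

Schema mapping: "unit_cost" (warehouse_gamma) = "unit_price" (warehouse_alpha) = unit cost

Records > $37.26 in warehouse_gamma: 4
Records > $37.26 in warehouse_alpha: 2

Total count: 4 + 2 = 6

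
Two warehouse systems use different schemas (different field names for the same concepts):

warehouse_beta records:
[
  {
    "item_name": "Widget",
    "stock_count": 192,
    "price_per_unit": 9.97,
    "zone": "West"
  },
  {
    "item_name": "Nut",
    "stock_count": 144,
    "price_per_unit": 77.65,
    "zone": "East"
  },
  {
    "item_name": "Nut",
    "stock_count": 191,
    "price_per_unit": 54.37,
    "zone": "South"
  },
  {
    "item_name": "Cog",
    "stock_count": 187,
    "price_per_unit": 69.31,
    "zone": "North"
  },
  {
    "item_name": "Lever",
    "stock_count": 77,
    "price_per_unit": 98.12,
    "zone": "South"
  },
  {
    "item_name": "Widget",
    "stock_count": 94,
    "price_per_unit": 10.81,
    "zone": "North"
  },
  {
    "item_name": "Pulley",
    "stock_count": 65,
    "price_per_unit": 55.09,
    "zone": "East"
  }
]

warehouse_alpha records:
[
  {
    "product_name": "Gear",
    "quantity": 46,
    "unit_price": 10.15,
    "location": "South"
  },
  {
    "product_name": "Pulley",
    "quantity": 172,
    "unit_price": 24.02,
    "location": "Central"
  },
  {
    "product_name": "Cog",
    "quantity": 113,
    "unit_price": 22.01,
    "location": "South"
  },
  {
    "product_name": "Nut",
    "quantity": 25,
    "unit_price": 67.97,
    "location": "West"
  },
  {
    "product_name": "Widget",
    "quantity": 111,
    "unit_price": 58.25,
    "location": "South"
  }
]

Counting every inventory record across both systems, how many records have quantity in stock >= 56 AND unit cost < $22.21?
3

Schema mappings:
- "stock_count" (warehouse_beta) = "quantity" (warehouse_alpha) = quantity
- "price_per_unit" (warehouse_beta) = "unit_price" (warehouse_alpha) = unit cost

Records meeting both conditions in warehouse_beta: 2
Records meeting both conditions in warehouse_alpha: 1

Total: 2 + 1 = 3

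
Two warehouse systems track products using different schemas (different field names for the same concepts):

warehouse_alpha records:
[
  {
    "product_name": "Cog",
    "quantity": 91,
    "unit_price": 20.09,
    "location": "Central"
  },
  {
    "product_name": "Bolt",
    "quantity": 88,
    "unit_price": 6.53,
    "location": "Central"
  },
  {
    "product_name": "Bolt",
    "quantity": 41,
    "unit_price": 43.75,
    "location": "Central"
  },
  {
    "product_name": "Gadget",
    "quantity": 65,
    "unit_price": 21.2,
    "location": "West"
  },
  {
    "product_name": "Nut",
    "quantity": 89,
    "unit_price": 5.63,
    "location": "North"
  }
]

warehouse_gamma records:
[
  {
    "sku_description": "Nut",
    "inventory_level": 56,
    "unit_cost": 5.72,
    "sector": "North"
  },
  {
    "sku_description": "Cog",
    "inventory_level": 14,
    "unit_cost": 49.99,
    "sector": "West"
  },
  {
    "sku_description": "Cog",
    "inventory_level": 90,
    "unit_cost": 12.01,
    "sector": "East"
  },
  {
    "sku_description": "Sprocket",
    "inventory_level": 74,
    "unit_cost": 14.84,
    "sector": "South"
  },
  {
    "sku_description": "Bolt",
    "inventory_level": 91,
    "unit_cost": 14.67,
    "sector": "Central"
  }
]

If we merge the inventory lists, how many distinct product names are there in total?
5

Schema mapping: "product_name" (warehouse_alpha) = "sku_description" (warehouse_gamma) = product name

Products in warehouse_alpha: ['Bolt', 'Cog', 'Gadget', 'Nut']
Products in warehouse_gamma: ['Bolt', 'Cog', 'Nut', 'Sprocket']

Union (unique products): ['Bolt', 'Cog', 'Gadget', 'Nut', 'Sprocket']
Count: 5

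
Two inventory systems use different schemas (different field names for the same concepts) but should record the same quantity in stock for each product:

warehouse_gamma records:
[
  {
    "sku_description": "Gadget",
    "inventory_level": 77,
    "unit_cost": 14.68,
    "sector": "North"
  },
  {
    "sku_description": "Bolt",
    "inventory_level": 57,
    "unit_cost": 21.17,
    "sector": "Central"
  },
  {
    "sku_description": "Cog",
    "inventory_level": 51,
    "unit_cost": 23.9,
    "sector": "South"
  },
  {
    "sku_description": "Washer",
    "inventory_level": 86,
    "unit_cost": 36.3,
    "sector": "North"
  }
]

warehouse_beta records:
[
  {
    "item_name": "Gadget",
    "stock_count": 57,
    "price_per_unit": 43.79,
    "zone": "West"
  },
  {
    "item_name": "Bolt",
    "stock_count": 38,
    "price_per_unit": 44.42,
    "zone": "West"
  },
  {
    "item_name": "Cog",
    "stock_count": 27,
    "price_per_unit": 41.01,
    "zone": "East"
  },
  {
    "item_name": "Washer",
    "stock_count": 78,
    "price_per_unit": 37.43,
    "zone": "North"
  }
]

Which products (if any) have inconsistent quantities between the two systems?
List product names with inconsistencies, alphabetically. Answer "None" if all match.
Bolt, Cog, Gadget, Washer

Schema mappings:
- "sku_description" (warehouse_gamma) = "item_name" (warehouse_beta) = product name
- "inventory_level" (warehouse_gamma) = "stock_count" (warehouse_beta) = quantity

Comparison:
  Gadget: 77 vs 57 - MISMATCH
  Bolt: 57 vs 38 - MISMATCH
  Cog: 51 vs 27 - MISMATCH
  Washer: 86 vs 78 - MISMATCH

Products with inconsistencies: Bolt, Cog, Gadget, Washer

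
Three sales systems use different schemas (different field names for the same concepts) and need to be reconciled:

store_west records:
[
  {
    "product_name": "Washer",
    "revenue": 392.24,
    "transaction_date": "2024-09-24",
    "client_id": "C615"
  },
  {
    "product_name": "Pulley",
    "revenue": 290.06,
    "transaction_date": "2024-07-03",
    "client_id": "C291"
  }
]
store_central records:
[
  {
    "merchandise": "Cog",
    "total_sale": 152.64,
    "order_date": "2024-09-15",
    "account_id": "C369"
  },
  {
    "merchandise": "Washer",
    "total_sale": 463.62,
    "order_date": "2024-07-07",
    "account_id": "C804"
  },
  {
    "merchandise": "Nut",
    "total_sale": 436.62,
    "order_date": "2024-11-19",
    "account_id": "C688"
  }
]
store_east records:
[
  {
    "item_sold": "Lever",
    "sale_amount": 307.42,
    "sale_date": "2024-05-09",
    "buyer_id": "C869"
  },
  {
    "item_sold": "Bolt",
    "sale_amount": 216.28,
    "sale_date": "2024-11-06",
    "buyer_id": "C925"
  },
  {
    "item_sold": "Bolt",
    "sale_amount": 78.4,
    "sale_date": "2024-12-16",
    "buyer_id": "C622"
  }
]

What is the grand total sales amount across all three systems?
2337.28

Schema reconciliation - all amount fields map to sale amount:

store_west (revenue): 682.3
store_central (total_sale): 1052.88
store_east (sale_amount): 602.1

Grand total: 2337.28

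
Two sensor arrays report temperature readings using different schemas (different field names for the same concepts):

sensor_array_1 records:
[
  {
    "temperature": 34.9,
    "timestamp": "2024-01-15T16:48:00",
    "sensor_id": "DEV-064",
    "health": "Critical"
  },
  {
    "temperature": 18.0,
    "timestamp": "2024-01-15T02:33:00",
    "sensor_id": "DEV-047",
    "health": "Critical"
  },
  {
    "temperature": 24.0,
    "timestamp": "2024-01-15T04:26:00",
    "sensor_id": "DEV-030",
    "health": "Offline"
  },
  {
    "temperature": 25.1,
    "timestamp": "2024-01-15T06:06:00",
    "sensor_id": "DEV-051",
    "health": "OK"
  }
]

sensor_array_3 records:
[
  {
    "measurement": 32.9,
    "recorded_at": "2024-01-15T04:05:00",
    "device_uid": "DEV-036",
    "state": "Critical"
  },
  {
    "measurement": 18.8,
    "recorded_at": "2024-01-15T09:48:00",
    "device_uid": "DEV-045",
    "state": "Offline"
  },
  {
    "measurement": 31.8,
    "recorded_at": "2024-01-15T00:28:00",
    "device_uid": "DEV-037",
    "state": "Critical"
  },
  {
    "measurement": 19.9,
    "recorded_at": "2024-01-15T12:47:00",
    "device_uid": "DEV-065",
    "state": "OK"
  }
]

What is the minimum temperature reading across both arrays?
18.0

Schema mapping: "temperature" (sensor_array_1) = "measurement" (sensor_array_3) = temperature reading

Minimum in sensor_array_1: 18.0
Minimum in sensor_array_3: 18.8

Overall minimum: min(18.0, 18.8) = 18.0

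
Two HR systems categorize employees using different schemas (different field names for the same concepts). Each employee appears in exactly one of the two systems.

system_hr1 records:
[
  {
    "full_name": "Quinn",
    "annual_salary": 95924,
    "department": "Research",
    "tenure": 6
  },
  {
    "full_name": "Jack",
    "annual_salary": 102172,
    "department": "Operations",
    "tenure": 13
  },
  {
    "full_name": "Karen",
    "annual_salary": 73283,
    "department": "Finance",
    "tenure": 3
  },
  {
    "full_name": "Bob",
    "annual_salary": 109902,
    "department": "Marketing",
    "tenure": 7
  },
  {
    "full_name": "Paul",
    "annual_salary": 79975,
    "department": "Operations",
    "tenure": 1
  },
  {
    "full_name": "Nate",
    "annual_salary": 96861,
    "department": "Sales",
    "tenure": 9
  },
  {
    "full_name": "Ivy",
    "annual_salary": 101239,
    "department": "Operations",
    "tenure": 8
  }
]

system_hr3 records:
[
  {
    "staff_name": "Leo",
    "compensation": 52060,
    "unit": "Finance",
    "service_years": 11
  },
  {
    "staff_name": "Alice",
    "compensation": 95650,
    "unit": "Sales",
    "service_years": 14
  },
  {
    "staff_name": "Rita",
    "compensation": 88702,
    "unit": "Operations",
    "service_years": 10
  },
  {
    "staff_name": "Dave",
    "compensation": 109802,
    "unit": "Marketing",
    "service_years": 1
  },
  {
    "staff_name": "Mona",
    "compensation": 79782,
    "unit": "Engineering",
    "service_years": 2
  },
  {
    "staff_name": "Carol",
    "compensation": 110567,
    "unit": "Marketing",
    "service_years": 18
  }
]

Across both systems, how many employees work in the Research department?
1

Schema mapping: "department" (system_hr1) = "unit" (system_hr3) = department

Research employees in system_hr1: 1
Research employees in system_hr3: 0

Total in Research: 1 + 0 = 1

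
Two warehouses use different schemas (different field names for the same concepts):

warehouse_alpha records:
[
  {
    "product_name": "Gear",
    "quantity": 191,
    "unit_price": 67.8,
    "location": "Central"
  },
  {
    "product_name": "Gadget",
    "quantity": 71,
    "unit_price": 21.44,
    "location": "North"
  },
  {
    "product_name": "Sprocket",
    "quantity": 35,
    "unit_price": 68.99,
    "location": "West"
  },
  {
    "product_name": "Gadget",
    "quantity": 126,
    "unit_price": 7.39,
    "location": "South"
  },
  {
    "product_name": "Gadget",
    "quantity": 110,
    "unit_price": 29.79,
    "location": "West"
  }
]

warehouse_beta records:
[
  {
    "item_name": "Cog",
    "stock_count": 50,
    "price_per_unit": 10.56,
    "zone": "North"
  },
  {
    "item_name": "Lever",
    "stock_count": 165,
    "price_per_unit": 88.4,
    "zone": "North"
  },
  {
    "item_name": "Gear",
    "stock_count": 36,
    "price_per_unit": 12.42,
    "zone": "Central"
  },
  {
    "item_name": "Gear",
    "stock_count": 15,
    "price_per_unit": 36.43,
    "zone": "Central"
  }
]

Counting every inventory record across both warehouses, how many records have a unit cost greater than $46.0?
3

Schema mapping: "unit_price" (warehouse_alpha) = "price_per_unit" (warehouse_beta) = unit cost

Records > $46.0 in warehouse_alpha: 2
Records > $46.0 in warehouse_beta: 1

Total count: 2 + 1 = 3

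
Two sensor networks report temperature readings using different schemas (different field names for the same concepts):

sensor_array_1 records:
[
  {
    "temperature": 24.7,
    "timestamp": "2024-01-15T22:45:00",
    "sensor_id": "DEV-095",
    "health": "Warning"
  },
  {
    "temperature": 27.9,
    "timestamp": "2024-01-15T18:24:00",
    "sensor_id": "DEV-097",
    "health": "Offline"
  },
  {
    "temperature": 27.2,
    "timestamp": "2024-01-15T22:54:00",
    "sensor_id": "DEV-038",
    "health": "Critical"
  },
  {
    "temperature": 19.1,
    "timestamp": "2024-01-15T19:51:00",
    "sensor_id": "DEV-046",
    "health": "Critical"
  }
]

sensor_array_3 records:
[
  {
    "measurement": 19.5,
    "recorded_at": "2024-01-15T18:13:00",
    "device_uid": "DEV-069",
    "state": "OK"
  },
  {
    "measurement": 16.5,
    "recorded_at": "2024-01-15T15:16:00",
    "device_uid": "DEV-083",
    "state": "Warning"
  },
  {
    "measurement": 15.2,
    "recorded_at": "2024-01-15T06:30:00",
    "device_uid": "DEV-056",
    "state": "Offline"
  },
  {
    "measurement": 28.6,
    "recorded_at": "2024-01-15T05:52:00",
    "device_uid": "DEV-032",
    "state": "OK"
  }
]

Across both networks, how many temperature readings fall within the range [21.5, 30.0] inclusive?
4

Schema mapping: "temperature" (sensor_array_1) = "measurement" (sensor_array_3) = temperature

Readings in [21.5, 30.0] from sensor_array_1: 3
Readings in [21.5, 30.0] from sensor_array_3: 1

Total count: 3 + 1 = 4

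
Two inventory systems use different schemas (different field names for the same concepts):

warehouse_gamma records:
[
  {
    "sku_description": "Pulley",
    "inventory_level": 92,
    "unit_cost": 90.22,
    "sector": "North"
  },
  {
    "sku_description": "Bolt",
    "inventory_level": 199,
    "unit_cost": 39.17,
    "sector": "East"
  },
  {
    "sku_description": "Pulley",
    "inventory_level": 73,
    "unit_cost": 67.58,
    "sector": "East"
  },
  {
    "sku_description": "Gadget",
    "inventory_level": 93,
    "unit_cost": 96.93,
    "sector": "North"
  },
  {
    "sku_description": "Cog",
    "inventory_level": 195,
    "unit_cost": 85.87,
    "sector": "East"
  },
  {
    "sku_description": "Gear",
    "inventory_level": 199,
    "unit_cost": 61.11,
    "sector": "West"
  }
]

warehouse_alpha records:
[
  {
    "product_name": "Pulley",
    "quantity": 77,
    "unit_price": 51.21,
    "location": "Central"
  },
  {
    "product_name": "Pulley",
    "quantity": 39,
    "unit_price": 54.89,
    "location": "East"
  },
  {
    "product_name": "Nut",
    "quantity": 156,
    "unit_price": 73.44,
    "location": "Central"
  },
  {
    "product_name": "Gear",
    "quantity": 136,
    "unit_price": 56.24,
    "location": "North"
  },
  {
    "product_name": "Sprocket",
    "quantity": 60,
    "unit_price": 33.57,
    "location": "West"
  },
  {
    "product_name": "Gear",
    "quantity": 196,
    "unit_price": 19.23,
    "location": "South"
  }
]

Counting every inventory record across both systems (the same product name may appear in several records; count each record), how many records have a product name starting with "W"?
0

Schema mapping: "sku_description" (warehouse_gamma) = "product_name" (warehouse_alpha) = product name

Records with product name starting with "W" in warehouse_gamma: 0
Records with product name starting with "W" in warehouse_alpha: 0

Total: 0 + 0 = 0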